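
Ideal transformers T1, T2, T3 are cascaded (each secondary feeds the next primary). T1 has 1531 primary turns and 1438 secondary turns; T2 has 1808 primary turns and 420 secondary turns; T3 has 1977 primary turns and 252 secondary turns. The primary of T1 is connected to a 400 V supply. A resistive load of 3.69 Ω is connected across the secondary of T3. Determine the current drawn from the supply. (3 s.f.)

I_supply ≈ 0.0838 A

After T1: V = 400.00 × 1438/1531 = 375.70 V.
After T2: V = 375.70 × 420/1808 = 87.276 V.
After T3: V = 87.276 × 252/1977 = 11.125 V.
I_load = 11.125/3.69 = 3.0148 A, so P_out = 11.125 × 3.0148 = 33.539 W.
All ideal ⇒ P_in = P_out, so I_supply = 33.539/400 = 0.0838 A.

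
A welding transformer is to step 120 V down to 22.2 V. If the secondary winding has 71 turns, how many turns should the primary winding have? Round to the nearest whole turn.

N_p = 384 turns

N_p/N_s = V_p/V_s, so N_p = 71 × 120/22.2 = 383.8 ≈ 384 turns.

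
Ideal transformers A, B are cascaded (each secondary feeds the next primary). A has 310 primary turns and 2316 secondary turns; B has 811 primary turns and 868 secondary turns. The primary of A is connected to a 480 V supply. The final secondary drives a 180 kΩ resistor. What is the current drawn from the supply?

After A: V = 480.00 × 2316/310 = 3586.1 V.
After B: V = 3586.1 × 868/811 = 3838.1 V.
I_load = 3838.1/180000 = 0.021323 A, so P_out = 3838.1 × 0.021323 = 81.839 W.
All ideal ⇒ P_in = P_out, so I_supply = 81.839/480 = 0.170 A.

I_supply ≈ 0.170 A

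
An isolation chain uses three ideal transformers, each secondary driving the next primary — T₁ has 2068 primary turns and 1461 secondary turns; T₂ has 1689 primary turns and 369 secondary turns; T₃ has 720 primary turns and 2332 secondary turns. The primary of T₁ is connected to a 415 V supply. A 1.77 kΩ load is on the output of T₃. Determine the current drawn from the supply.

After T₁: V = 415.00 × 1461/2068 = 293.19 V.
After T₂: V = 293.19 × 369/1689 = 64.054 V.
After T₃: V = 64.054 × 2332/720 = 207.46 V.
I_load = 207.46/1770 = 0.11721 A, so P_out = 207.46 × 0.11721 = 24.317 W.
All ideal ⇒ P_in = P_out, so I_supply = 24.317/415 = 0.0586 A.

I_supply ≈ 0.0586 A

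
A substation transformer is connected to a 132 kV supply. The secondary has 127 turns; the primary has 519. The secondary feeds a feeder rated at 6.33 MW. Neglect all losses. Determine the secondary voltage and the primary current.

V_s = V_p × N_s/N_p = 132000 × 127/519 = 32301 V.
I_s = P/V_s = 6.33×10^6/32301 = 195.97 A.
I_p = I_s × N_s/N_p = 195.97 × 127/519 = 48.0 A.

V_s ≈ 32300 V, I_p ≈ 48.0 A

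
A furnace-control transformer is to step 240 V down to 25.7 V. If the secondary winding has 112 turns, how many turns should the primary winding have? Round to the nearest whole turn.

N_p/N_s = V_p/V_s, so N_p = 112 × 240/25.7 = 1045.9 ≈ 1046 turns.

N_p = 1046 turns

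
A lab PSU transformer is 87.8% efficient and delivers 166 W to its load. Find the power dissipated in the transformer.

P_loss ≈ 23.1 W

P_in = P_out/η = 166/0.878 = 189.066 W.
P_loss = P_in − P_out = 189.066 − 166 = 23.1 W.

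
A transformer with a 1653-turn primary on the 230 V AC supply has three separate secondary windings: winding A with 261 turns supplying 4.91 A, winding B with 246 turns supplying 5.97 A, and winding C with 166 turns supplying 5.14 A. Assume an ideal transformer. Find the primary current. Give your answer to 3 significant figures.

V_A = 230 × 261/1653 = 36.316 V; V_B = 230 × 246/1653 = 34.229 V; V_C = 230 × 166/1653 = 23.097 V.
P_out = V_A I_A + V_B I_B + V_C I_C = 36.316×4.91 + 34.229×5.97 + 23.097×5.14 = 178.31 + 204.35 + 118.72 = 501.38 W.
Ideal ⇒ P_in = P_out, so I_p = P_out/V_p = 501.38/230 = 2.18 A.

I_p ≈ 2.18 A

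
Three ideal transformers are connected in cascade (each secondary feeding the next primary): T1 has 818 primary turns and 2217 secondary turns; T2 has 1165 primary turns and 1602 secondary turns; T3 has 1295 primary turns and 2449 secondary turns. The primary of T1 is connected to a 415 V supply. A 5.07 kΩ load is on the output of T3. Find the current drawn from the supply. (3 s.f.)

After T1: V = 415.00 × 2217/818 = 1124.8 V.
After T2: V = 1124.8 × 1602/1165 = 1546.7 V.
After T3: V = 1546.7 × 2449/1295 = 2924.9 V.
I_load = 2924.9/5070 = 0.57691 A, so P_out = 2924.9 × 0.57691 = 1687.4 W.
All ideal ⇒ P_in = P_out, so I_supply = 1687.4/415 = 4.07 A.

I_supply ≈ 4.07 A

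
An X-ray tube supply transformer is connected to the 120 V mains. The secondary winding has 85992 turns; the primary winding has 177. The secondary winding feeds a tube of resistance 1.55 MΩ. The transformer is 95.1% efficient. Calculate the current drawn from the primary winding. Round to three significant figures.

V_s = 120 × 85992/177 = 58300 V.
I_s = V_s/R = 58300/(1.55×10^6) = 0.037613 A.
P_out = V_s I_s = 58300 × 0.037613 = 2192.8 W.
P_in = P_out/η = 2192.8/0.951 = 2305.8 W.
I_p = P_in/V_p = 2305.8/120 = 19.2 A.

I_p ≈ 19.2 A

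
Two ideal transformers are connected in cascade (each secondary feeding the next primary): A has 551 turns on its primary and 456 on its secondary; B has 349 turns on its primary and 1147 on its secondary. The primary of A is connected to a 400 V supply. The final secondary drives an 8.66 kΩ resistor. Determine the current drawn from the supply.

Secondary of A: V = 400.00 × 456/551 = 331.03 V.
Secondary of B: V = 331.03 × 1147/349 = 1088.0 V.
I_load = 1088.0/8660 = 0.12563 A, so P_out = 1088.0 × 0.12563 = 136.68 W.
All ideal ⇒ P_in = P_out, so I_supply = 136.68/400 = 0.342 A.

I_supply ≈ 0.342 A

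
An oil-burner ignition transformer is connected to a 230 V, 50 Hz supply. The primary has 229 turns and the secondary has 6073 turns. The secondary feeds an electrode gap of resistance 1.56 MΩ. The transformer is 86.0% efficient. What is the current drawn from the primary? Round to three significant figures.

V_s = 230 × 6073/229 = 6099.5 V.
I_s = V_s/R = 6099.5/(1.56×10^6) = 0.0039099 A.
P_out = V_s I_s = 6099.5 × 0.0039099 = 23.849 W.
P_in = P_out/η = 23.849/0.860 = 27.731 W.
I_p = P_in/V_p = 27.731/230 = 0.121 A.

I_p ≈ 0.121 A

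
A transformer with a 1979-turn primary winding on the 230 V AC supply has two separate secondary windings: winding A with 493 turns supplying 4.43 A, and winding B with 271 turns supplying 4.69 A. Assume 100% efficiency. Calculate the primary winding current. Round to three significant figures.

V_A = 230 × 493/1979 = 57.297 V; V_B = 230 × 271/1979 = 31.496 V.
P_out = V_A I_A + V_B I_B = 57.297×4.43 + 31.496×4.69 = 253.82 + 147.71 = 401.54 W.
Ideal ⇒ P_in = P_out, so I_p = P_out/V_p = 401.54/230 = 1.75 A.

I_p ≈ 1.75 A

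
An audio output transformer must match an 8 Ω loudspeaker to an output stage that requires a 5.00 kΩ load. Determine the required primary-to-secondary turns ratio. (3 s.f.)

N_p/N_s ≈ 25.0

Z_p/Z_s = (N_p/N_s)², so N_p/N_s = √(5000/8) = √625 = 25.0.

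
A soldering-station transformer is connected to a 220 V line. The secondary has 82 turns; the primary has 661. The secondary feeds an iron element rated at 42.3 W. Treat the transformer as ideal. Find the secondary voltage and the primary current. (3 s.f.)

V_s ≈ 27.3 V, I_p ≈ 0.192 A

V_s = V_p × N_s/N_p = 220 × 82/661 = 27.292 V.
I_s = P/V_s = 42.3/27.292 = 1.5499 A.
I_p = I_s × N_s/N_p = 1.5499 × 82/661 = 0.192 A.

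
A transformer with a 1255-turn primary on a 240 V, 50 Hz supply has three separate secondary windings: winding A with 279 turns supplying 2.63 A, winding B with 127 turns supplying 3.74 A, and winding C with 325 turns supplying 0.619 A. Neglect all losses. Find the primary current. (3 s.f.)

V_A = 240 × 279/1255 = 53.355 V; V_B = 240 × 127/1255 = 24.287 V; V_C = 240 × 325/1255 = 62.151 V.
P_out = V_A I_A + V_B I_B + V_C I_C = 53.355×2.63 + 24.287×3.74 + 62.151×0.619 = 140.32 + 90.833 + 38.472 = 269.63 W.
Ideal ⇒ P_in = P_out, so I_p = P_out/V_p = 269.63/240 = 1.12 A.

I_p ≈ 1.12 A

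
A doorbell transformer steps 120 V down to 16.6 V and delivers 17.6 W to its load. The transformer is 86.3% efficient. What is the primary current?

I_p ≈ 0.170 A

P_in = P_out/η = 17.6/0.863 = 20.394 W.
I_p = P_in/V_p = 20.394/120 = 0.170 A.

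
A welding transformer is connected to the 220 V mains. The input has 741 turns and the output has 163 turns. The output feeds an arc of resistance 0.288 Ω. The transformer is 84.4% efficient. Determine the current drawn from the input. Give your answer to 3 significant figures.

V_out = 220 × 163/741 = 48.394 V.
I_out = V_out/R = 48.394/0.288 = 168.03 A.
P_out = V_out I_out = 48.394 × 168.03 = 8131.9 W.
P_in = P_out/η = 8131.9/0.844 = 9634.9 W.
I_in = P_in/V_in = 9634.9/220 = 43.8 A.

I_in ≈ 43.8 A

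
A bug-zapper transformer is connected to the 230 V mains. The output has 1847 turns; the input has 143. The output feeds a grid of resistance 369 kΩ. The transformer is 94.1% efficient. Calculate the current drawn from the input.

V_out = 230 × 1847/143 = 2970.7 V.
I_out = V_out/R = 2970.7/369000 = 0.0080507 A.
P_out = V_out I_out = 2970.7 × 0.0080507 = 23.916 W.
P_in = P_out/η = 23.916/0.941 = 25.416 W.
I_in = P_in/V_in = 25.416/230 = 0.111 A.

I_in ≈ 0.111 A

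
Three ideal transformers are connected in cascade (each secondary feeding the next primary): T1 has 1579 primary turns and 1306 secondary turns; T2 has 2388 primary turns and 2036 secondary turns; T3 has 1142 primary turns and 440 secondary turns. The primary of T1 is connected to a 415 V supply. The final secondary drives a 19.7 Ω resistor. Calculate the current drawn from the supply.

I_supply ≈ 1.56 A

After T1: V = 415.00 × 1306/1579 = 343.25 V.
After T2: V = 343.25 × 2036/2388 = 292.65 V.
After T3: V = 292.65 × 440/1142 = 112.76 V.
I_load = 112.76/19.7 = 5.7236 A, so P_out = 112.76 × 5.7236 = 645.37 W.
All ideal ⇒ P_in = P_out, so I_supply = 645.37/415 = 1.56 A.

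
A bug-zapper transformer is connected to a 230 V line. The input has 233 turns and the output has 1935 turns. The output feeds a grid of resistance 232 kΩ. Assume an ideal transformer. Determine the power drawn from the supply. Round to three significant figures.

P ≈ 15.7 W

V_out = V_in × N_out/N_in = 230 × 1935/233 = 1910.1 V.
I_out = V_out/R = 1910.1/232000 = 0.0082331 A.
I_in = I_out × N_out/N_in = 0.0082331 × 1935/233 = 0.068374 A.
P = V_in I_in = 230 × 0.068374 = 15.7 W.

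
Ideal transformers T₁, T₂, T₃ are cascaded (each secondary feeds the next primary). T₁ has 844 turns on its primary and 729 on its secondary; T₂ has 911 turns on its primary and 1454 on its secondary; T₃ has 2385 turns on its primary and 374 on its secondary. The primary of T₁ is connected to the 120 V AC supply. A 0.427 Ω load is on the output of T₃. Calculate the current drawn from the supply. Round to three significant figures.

I_supply ≈ 13.1 A

Secondary of T₁: V = 120.00 × 729/844 = 103.65 V.
Secondary of T₂: V = 103.65 × 1454/911 = 165.43 V.
Secondary of T₃: V = 165.43 × 374/2385 = 25.942 V.
I_load = 25.942/0.427 = 60.753 A, so P_out = 25.942 × 60.753 = 1576.0 W.
All ideal ⇒ P_in = P_out, so I_supply = 1576.0/120 = 13.1 A.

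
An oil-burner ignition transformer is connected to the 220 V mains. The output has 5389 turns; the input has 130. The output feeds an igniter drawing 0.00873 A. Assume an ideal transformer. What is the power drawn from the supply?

I_in = I_out × N_out/N_in = 0.00873 × 5389/130 = 0.36189 A.
P = V_in I_in = 220 × 0.36189 = 79.6 W.

P ≈ 79.6 W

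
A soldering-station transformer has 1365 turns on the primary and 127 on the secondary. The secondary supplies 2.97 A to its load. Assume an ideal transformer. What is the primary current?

For an ideal transformer I_p/I_s = N_s/N_p, so I_p = 2.97 × 127/1365 = 0.276 A.

I_p ≈ 0.276 A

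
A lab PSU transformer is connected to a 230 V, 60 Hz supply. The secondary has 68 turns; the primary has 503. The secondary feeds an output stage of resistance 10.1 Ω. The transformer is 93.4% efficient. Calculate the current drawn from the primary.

V_s = 230 × 68/503 = 31.093 V.
I_s = V_s/R = 31.093/10.1 = 3.0786 A.
P_out = V_s I_s = 31.093 × 3.0786 = 95.723 W.
P_in = P_out/η = 95.723/0.934 = 102.49 W.
I_p = P_in/V_p = 102.49/230 = 0.446 A.

I_p ≈ 0.446 A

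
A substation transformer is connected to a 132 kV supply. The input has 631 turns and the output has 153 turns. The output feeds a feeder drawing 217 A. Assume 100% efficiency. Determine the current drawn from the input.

I_in ≈ 52.6 A

For an ideal transformer I_in N_in = I_out N_out, so I_in = 217 × 153/631 = 52.6 A.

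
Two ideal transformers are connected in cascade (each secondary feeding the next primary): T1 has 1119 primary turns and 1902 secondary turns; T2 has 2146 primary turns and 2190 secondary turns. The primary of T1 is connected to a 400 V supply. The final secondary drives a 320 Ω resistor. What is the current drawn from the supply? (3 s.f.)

After T1: V = 400.00 × 1902/1119 = 679.89 V.
After T2: V = 679.89 × 2190/2146 = 693.83 V.
I_load = 693.83/320 = 2.1682 A, so P_out = 693.83 × 2.1682 = 1504.4 W.
All ideal ⇒ P_in = P_out, so I_supply = 1504.4/400 = 3.76 A.

I_supply ≈ 3.76 A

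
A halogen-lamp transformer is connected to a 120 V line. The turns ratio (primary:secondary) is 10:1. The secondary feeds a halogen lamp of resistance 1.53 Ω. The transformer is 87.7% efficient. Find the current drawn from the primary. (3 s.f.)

I_p ≈ 0.894 A

V_s = 120 × 1/10 = 12.000 V.
I_s = V_s/R = 12.000/1.53 = 7.8431 A.
P_out = V_s I_s = 12.000 × 7.8431 = 94.118 W.
P_in = P_out/η = 94.118/0.877 = 107.32 W.
I_p = P_in/V_p = 107.32/120 = 0.894 A.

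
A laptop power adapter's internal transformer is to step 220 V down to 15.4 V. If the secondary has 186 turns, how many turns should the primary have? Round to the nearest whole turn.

N_p = 2657 turns

N_p/N_s = V_p/V_s, so N_p = 186 × 220/15.4 = 2657.1 ≈ 2657 turns.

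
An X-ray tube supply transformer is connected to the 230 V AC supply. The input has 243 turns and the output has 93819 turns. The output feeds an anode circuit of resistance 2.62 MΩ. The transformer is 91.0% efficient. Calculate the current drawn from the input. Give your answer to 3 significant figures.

V_out = 230 × 93819/243 = 88800 V.
I_out = V_out/R = 88800/(2.62×10^6) = 0.033893 A.
P_out = V_out I_out = 88800 × 0.033893 = 3009.7 W.
P_in = P_out/η = 3009.7/0.910 = 3307.4 W.
I_in = P_in/V_in = 3307.4/230 = 14.4 A.

I_in ≈ 14.4 A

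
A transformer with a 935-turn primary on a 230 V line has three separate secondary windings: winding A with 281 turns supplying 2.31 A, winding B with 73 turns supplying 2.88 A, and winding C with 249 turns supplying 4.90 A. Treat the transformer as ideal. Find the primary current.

V_A = 230 × 281/935 = 69.123 V; V_B = 230 × 73/935 = 17.957 V; V_C = 230 × 249/935 = 61.251 V.
P_out = V_A I_A + V_B I_B + V_C I_C = 69.123×2.31 + 17.957×2.88 + 61.251×4.90 = 159.67 + 51.717 + 300.13 = 511.52 W.
Ideal ⇒ P_in = P_out, so I_p = P_out/V_p = 511.52/230 = 2.22 A.

I_p ≈ 2.22 A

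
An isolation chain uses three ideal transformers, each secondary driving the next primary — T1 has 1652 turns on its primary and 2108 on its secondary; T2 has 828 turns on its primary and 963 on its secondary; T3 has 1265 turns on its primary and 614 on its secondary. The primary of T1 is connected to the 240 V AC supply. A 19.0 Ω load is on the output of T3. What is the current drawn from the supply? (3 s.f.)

I_supply ≈ 6.55 A

After T1: V = 240.00 × 2108/1652 = 306.25 V.
After T2: V = 306.25 × 963/828 = 356.18 V.
After T3: V = 356.18 × 614/1265 = 172.88 V.
I_load = 172.88/19.0 = 9.0990 A, so P_out = 172.88 × 9.0990 = 1573.0 W.
All ideal ⇒ P_in = P_out, so I_supply = 1573.0/240 = 6.55 A.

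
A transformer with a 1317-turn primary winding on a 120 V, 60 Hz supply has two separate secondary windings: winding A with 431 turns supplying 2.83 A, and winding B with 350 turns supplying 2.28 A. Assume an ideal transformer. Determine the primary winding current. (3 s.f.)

I_p ≈ 1.53 A

V_A = 120 × 431/1317 = 39.271 V; V_B = 120 × 350/1317 = 31.891 V.
P_out = V_A I_A + V_B I_B = 39.271×2.83 + 31.891×2.28 = 111.14 + 72.711 = 183.85 W.
Ideal ⇒ P_in = P_out, so I_p = P_out/V_p = 183.85/120 = 1.53 A.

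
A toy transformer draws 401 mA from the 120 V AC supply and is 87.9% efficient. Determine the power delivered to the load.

P_out ≈ 42.3 W

P_in = V_in I_in = 120 × 0.401 = 48.120 W.
P_out = η P_in = 0.879 × 48.120 = 42.3 W.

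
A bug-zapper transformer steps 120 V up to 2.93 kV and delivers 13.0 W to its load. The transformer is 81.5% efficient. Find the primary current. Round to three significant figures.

I_p ≈ 0.133 A

P_in = P_out/η = 13.0/0.815 = 15.951 W.
I_p = P_in/V_p = 15.951/120 = 0.133 A.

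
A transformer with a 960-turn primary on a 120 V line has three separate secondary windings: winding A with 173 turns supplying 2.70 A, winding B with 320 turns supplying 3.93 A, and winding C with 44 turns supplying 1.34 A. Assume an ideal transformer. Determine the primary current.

V_A = 120 × 173/960 = 21.625 V; V_B = 120 × 320/960 = 40.000 V; V_C = 120 × 44/960 = 5.5000 V.
P_out = V_A I_A + V_B I_B + V_C I_C = 21.625×2.70 + 40.000×3.93 + 5.5000×1.34 = 58.388 + 157.20 + 7.3700 = 222.96 W.
Ideal ⇒ P_in = P_out, so I_p = P_out/V_p = 222.96/120 = 1.86 A.

I_p ≈ 1.86 A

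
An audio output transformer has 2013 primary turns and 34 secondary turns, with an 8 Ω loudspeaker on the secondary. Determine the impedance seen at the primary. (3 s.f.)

Z_p ≈ 28000 Ω

Z_p = (N_p/N_s)² × Z_s = (2013/34)² × 8 = 28000 Ω.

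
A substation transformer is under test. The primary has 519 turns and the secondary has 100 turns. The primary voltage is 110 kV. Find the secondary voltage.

V_s/V_p = N_s/N_p, so V_s = 110000 × 100/519 = 21200 V.

V_s ≈ 21200 V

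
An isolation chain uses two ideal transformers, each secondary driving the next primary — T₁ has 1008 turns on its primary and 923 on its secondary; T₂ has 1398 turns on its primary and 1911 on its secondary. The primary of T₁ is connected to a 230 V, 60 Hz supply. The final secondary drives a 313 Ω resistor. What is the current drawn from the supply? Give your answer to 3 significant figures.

I_supply ≈ 1.15 A

After T₁: V = 230.00 × 923/1008 = 210.61 V.
After T₂: V = 210.61 × 1911/1398 = 287.89 V.
I_load = 287.89/313 = 0.91977 A, so P_out = 287.89 × 0.91977 = 264.79 W.
All ideal ⇒ P_in = P_out, so I_supply = 264.79/230 = 1.15 A.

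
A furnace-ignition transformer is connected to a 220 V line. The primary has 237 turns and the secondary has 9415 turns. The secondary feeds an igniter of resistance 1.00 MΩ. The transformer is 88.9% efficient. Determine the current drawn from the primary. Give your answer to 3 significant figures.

V_s = 220 × 9415/237 = 8739.7 V.
I_s = V_s/R = 8739.7/(1.00×10^6) = 0.0087397 A.
P_out = V_s I_s = 8739.7 × 0.0087397 = 76.382 W.
P_in = P_out/η = 76.382/0.889 = 85.919 W.
I_p = P_in/V_p = 85.919/220 = 0.391 A.

I_p ≈ 0.391 A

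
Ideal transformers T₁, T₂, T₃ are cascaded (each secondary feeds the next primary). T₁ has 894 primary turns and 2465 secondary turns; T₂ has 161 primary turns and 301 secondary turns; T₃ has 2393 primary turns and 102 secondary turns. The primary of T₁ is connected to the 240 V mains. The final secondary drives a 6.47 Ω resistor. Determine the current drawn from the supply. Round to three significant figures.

I_supply ≈ 1.79 A

Secondary of T₁: V = 240.00 × 2465/894 = 661.74 V.
Secondary of T₂: V = 661.74 × 301/161 = 1237.2 V.
Secondary of T₃: V = 1237.2 × 102/2393 = 52.734 V.
I_load = 52.734/6.47 = 8.1505 A, so P_out = 52.734 × 8.1505 = 429.81 W.
All ideal ⇒ P_in = P_out, so I_supply = 429.81/240 = 1.79 A.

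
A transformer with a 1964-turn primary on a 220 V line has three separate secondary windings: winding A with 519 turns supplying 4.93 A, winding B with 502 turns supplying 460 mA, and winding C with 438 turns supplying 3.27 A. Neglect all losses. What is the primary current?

I_p ≈ 2.15 A

V_A = 220 × 519/1964 = 58.136 V; V_B = 220 × 502/1964 = 56.232 V; V_C = 220 × 438/1964 = 49.063 V.
P_out = V_A I_A + V_B I_B + V_C I_C = 58.136×4.93 + 56.232×0.460 + 49.063×3.27 = 286.61 + 25.867 + 160.44 = 472.92 W.
Ideal ⇒ P_in = P_out, so I_p = P_out/V_p = 472.92/220 = 2.15 A.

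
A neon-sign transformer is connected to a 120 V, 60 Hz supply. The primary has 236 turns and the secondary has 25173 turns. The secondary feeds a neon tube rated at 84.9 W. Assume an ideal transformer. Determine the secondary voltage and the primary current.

V_s = V_p × N_s/N_p = 120 × 25173/236 = 12800 V.
I_s = P/V_s = 84.9/12800 = 0.0066329 A.
I_p = I_s × N_s/N_p = 0.0066329 × 25173/236 = 0.708 A.

V_s ≈ 12800 V, I_p ≈ 0.708 A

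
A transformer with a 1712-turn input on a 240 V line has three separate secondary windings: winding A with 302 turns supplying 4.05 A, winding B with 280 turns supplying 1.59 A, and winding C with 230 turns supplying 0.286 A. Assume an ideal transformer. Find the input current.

I_in ≈ 1.01 A

V_A = 240 × 302/1712 = 42.336 V; V_B = 240 × 280/1712 = 39.252 V; V_C = 240 × 230/1712 = 32.243 V.
P_out = V_A I_A + V_B I_B + V_C I_C = 42.336×4.05 + 39.252×1.59 + 32.243×0.286 = 171.46 + 62.411 + 9.2215 = 243.10 W.
Ideal ⇒ P_in = P_out, so I_in = P_out/V_in = 243.10/240 = 1.01 A.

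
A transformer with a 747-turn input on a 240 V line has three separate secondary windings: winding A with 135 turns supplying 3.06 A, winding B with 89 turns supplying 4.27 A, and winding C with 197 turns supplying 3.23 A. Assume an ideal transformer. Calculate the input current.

V_A = 240 × 135/747 = 43.373 V; V_B = 240 × 89/747 = 28.594 V; V_C = 240 × 197/747 = 63.293 V.
P_out = V_A I_A + V_B I_B + V_C I_C = 43.373×3.06 + 28.594×4.27 + 63.293×3.23 = 132.72 + 122.10 + 204.44 = 459.26 W.
Ideal ⇒ P_in = P_out, so I_in = P_out/V_in = 459.26/240 = 1.91 A.

I_in ≈ 1.91 A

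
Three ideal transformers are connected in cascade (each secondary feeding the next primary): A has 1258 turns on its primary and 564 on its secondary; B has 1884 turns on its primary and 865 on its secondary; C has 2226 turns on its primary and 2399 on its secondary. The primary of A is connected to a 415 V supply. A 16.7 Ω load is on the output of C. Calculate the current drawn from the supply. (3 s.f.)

I_supply ≈ 1.22 A

Secondary of A: V = 415.00 × 564/1258 = 186.06 V.
Secondary of B: V = 186.06 × 865/1884 = 85.424 V.
Secondary of C: V = 85.424 × 2399/2226 = 92.063 V.
I_load = 92.063/16.7 = 5.5128 A, so P_out = 92.063 × 5.5128 = 507.52 W.
All ideal ⇒ P_in = P_out, so I_supply = 507.52/415 = 1.22 A.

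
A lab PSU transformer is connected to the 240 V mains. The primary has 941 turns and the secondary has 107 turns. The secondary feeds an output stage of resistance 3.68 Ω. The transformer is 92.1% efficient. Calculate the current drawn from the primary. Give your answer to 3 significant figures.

I_p ≈ 0.916 A

V_s = 240 × 107/941 = 27.290 V.
I_s = V_s/R = 27.290/3.68 = 7.4158 A.
P_out = V_s I_s = 27.290 × 7.4158 = 202.38 W.
P_in = P_out/η = 202.38/0.921 = 219.74 W.
I_p = P_in/V_p = 219.74/240 = 0.916 A.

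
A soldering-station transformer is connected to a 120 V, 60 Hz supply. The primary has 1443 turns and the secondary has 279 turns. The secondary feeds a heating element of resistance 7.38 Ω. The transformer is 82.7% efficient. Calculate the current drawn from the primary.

V_s = 120 × 279/1443 = 23.202 V.
I_s = V_s/R = 23.202/7.38 = 3.1439 A.
P_out = V_s I_s = 23.202 × 3.1439 = 72.943 W.
P_in = P_out/η = 72.943/0.827 = 88.202 W.
I_p = P_in/V_p = 88.202/120 = 0.735 A.

I_p ≈ 0.735 A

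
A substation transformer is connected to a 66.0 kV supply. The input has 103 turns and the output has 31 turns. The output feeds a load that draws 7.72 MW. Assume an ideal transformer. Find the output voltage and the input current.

V_out ≈ 19900 V, I_in ≈ 117 A

V_out = V_in × N_out/N_in = 66000 × 31/103 = 19864 V.
I_out = P/V_out = 7.72×10^6/19864 = 388.64 A.
I_in = I_out × N_out/N_in = 388.64 × 31/103 = 117 A.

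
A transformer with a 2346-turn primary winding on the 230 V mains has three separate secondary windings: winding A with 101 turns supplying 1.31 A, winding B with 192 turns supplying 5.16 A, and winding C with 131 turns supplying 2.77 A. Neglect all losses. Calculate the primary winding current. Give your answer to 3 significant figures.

I_p ≈ 0.633 A

V_A = 230 × 101/2346 = 9.9020 V; V_B = 230 × 192/2346 = 18.824 V; V_C = 230 × 131/2346 = 12.843 V.
P_out = V_A I_A + V_B I_B + V_C I_C = 9.9020×1.31 + 18.824×5.16 + 12.843×2.77 = 12.972 + 97.129 + 35.575 = 145.68 W.
Ideal ⇒ P_in = P_out, so I_p = P_out/V_p = 145.68/230 = 0.633 A.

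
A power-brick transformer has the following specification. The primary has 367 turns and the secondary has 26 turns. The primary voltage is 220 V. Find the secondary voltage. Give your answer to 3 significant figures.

V_s/V_p = N_s/N_p, so V_s = 220 × 26/367 = 15.6 V.

V_s ≈ 15.6 V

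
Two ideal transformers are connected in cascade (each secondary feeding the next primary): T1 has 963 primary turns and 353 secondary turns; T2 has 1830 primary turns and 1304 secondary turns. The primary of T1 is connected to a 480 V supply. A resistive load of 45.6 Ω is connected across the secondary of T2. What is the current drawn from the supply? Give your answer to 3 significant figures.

Secondary of T1: V = 480.00 × 353/963 = 175.95 V.
Secondary of T2: V = 175.95 × 1304/1830 = 125.38 V.
I_load = 125.38/45.6 = 2.7495 A, so P_out = 125.38 × 2.7495 = 344.72 W.
All ideal ⇒ P_in = P_out, so I_supply = 344.72/480 = 0.718 A.

I_supply ≈ 0.718 A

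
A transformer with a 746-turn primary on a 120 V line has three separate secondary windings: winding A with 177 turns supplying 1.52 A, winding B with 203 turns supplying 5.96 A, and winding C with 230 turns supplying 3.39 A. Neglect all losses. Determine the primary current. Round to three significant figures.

I_p ≈ 3.03 A

V_A = 120 × 177/746 = 28.472 V; V_B = 120 × 203/746 = 32.654 V; V_C = 120 × 230/746 = 36.997 V.
P_out = V_A I_A + V_B I_B + V_C I_C = 28.472×1.52 + 32.654×5.96 + 36.997×3.39 = 43.277 + 194.62 + 125.42 = 363.32 W.
Ideal ⇒ P_in = P_out, so I_p = P_out/V_p = 363.32/120 = 3.03 A.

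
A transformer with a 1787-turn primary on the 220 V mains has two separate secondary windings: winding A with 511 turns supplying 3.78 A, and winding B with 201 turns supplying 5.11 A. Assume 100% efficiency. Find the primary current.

V_A = 220 × 511/1787 = 62.910 V; V_B = 220 × 201/1787 = 24.745 V.
P_out = V_A I_A + V_B I_B = 62.910×3.78 + 24.745×5.11 = 237.80 + 126.45 = 364.25 W.
Ideal ⇒ P_in = P_out, so I_p = P_out/V_p = 364.25/220 = 1.66 A.

I_p ≈ 1.66 A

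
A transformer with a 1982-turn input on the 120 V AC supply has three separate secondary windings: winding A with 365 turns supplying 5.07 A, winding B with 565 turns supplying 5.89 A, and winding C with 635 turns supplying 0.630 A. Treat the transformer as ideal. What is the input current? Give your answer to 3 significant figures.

I_in ≈ 2.81 A

V_A = 120 × 365/1982 = 22.099 V; V_B = 120 × 565/1982 = 34.208 V; V_C = 120 × 635/1982 = 38.446 V.
P_out = V_A I_A + V_B I_B + V_C I_C = 22.099×5.07 + 34.208×5.89 + 38.446×0.630 = 112.04 + 201.48 + 24.221 = 337.75 W.
Ideal ⇒ P_in = P_out, so I_in = P_out/V_in = 337.75/120 = 2.81 A.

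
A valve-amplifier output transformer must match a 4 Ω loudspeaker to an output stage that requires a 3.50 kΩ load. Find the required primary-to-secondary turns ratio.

Z_p/Z_s = (N_p/N_s)², so N_p/N_s = √(3500/4) = √875 = 29.6.

N_p/N_s ≈ 29.6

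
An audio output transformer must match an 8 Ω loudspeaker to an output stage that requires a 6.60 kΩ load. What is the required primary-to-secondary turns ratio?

N_p/N_s ≈ 28.7

Z_p/Z_s = (N_p/N_s)², so N_p/N_s = √(6600/8) = √825 = 28.7.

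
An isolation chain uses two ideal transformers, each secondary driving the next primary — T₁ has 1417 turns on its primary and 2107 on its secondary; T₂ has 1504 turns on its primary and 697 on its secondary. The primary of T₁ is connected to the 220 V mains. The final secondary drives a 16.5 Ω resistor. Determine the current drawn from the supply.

Secondary of T₁: V = 220.00 × 2107/1417 = 327.13 V.
Secondary of T₂: V = 327.13 × 697/1504 = 151.60 V.
I_load = 151.60/16.5 = 9.1879 A, so P_out = 151.60 × 9.1879 = 1392.9 W.
All ideal ⇒ P_in = P_out, so I_supply = 1392.9/220 = 6.33 A.

I_supply ≈ 6.33 A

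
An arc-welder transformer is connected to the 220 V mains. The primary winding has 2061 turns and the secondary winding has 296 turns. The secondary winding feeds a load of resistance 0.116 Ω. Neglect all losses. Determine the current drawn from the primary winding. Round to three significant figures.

I_p ≈ 39.1 A

V_s = V_p × N_s/N_p = 220 × 296/2061 = 31.596 V.
I_s = V_s/R = 31.596/0.116 = 272.38 A.
For an ideal transformer I_p N_p = I_s N_s, so I_p = 272.38 × 296/2061 = 39.1 A.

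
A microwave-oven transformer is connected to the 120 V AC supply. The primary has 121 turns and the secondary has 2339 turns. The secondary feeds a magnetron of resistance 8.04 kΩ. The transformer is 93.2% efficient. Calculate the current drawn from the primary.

V_s = 120 × 2339/121 = 2319.7 V.
I_s = V_s/R = 2319.7/8040 = 0.28852 A.
P_out = V_s I_s = 2319.7 × 0.28852 = 669.26 W.
P_in = P_out/η = 669.26/0.932 = 718.09 W.
I_p = P_in/V_p = 718.09/120 = 5.98 A.

I_p ≈ 5.98 A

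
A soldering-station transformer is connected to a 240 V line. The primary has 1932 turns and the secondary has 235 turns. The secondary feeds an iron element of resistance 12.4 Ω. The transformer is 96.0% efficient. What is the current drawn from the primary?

V_s = 240 × 235/1932 = 29.193 V.
I_s = V_s/R = 29.193/12.4 = 2.3542 A.
P_out = V_s I_s = 29.193 × 2.3542 = 68.726 W.
P_in = P_out/η = 68.726/0.960 = 71.590 W.
I_p = P_in/V_p = 71.590/240 = 0.298 A.

I_p ≈ 0.298 A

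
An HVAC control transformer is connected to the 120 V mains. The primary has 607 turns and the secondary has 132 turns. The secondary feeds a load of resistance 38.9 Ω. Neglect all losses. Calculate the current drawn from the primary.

V_s = V_p × N_s/N_p = 120 × 132/607 = 26.096 V.
I_s = V_s/R = 26.096/38.9 = 0.67084 A.
For an ideal transformer I_p N_p = I_s N_s, so I_p = 0.67084 × 132/607 = 0.146 A.

I_p ≈ 0.146 A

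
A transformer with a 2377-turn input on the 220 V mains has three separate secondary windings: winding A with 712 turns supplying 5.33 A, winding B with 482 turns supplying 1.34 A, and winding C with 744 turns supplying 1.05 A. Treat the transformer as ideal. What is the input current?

V_A = 220 × 712/2377 = 65.898 V; V_B = 220 × 482/2377 = 44.611 V; V_C = 220 × 744/2377 = 68.860 V.
P_out = V_A I_A + V_B I_B + V_C I_C = 65.898×5.33 + 44.611×1.34 + 68.860×1.05 = 351.24 + 59.779 + 72.303 = 483.32 W.
Ideal ⇒ P_in = P_out, so I_in = P_out/V_in = 483.32/220 = 2.20 A.

I_in ≈ 2.20 A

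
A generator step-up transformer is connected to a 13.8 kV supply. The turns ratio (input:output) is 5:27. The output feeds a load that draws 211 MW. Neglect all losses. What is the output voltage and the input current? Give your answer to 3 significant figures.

V_out ≈ 74500 V, I_in ≈ 15300 A

V_out = V_in × N_out/N_in = 13800 × 27/5 = 74520 V.
I_out = P/V_out = 2.11×10^8/74520 = 2831.5 A.
I_in = I_out × N_out/N_in = 2831.5 × 27/5 = 15300 A.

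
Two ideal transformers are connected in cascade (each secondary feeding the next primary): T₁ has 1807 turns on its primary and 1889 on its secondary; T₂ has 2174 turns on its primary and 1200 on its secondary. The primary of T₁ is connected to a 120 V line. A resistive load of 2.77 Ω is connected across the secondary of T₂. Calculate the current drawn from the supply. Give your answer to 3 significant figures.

I_supply ≈ 14.4 A

Secondary of T₁: V = 120.00 × 1889/1807 = 125.45 V.
Secondary of T₂: V = 125.45 × 1200/2174 = 69.243 V.
I_load = 69.243/2.77 = 24.998 A, so P_out = 69.243 × 24.998 = 1730.9 W.
All ideal ⇒ P_in = P_out, so I_supply = 1730.9/120 = 14.4 A.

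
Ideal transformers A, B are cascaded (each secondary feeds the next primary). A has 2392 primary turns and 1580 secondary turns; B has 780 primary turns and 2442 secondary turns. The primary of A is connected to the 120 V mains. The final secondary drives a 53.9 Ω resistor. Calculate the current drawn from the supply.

I_supply ≈ 9.52 A

After A: V = 120.00 × 1580/2392 = 79.264 V.
After B: V = 79.264 × 2442/780 = 248.16 V.
I_load = 248.16/53.9 = 4.6040 A, so P_out = 248.16 × 4.6040 = 1142.5 W.
All ideal ⇒ P_in = P_out, so I_supply = 1142.5/120 = 9.52 A.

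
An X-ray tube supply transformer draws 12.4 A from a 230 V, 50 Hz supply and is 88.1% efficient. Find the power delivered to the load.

P_in = V_p I_p = 230 × 12.4 = 2852.0 W.
P_out = η P_in = 0.881 × 2852.0 = 2510 W.

P_out ≈ 2510 W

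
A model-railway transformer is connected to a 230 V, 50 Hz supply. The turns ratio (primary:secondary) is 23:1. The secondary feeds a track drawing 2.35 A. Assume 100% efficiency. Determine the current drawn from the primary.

For an ideal transformer I_p N_p = I_s N_s, so I_p = 2.35 × 1/23 = 0.102 A.

I_p ≈ 0.102 A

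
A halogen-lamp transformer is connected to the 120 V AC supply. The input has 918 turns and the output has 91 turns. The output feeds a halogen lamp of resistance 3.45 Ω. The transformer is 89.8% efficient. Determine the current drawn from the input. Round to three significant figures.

V_out = 120 × 91/918 = 11.895 V.
I_out = V_out/R = 11.895/3.45 = 3.4479 A.
P_out = V_out I_out = 11.895 × 3.4479 = 41.015 W.
P_in = P_out/η = 41.015/0.898 = 45.674 W.
I_in = P_in/V_in = 45.674/120 = 0.381 A.

I_in ≈ 0.381 A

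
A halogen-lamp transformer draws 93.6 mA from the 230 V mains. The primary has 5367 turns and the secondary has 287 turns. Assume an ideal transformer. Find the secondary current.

I_s/I_p = N_p/N_s, so I_s = 0.0936 × 5367/287 = 1.75 A.

I_s ≈ 1.75 A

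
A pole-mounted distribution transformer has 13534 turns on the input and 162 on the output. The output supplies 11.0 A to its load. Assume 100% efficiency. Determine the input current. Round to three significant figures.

I_in ≈ 0.132 A

For an ideal transformer I_in/I_out = N_out/N_in, so I_in = 11.0 × 162/13534 = 0.132 A.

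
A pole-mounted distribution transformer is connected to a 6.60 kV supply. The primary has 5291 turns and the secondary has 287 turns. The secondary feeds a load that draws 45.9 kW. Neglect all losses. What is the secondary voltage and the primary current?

V_s = V_p × N_s/N_p = 6600 × 287/5291 = 358.00 V.
I_s = P/V_s = 45900/358.00 = 128.21 A.
I_p = I_s × N_s/N_p = 128.21 × 287/5291 = 6.95 A.

V_s ≈ 358 V, I_p ≈ 6.95 A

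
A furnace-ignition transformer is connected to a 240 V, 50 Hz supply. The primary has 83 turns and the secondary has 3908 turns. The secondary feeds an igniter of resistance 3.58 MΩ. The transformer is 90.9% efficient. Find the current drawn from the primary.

V_s = 240 × 3908/83 = 11300 V.
I_s = V_s/R = 11300/(3.58×10^6) = 0.0031565 A.
P_out = V_s I_s = 11300 × 0.0031565 = 35.669 W.
P_in = P_out/η = 35.669/0.909 = 39.240 W.
I_p = P_in/V_p = 39.240/240 = 0.163 A.

I_p ≈ 0.163 A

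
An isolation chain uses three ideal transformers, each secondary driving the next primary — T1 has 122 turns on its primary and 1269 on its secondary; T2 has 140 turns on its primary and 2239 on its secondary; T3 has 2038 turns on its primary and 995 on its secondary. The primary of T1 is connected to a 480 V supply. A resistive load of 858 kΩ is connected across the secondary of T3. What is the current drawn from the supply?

I_supply ≈ 3.69 A

After T1: V = 480.00 × 1269/122 = 4992.8 V.
After T2: V = 4992.8 × 2239/140 = 79849 V.
After T3: V = 79849 × 995/2038 = 38984 V.
I_load = 38984/858000 = 0.045436 A, so P_out = 38984 × 0.045436 = 1771.3 W.
All ideal ⇒ P_in = P_out, so I_supply = 1771.3/480 = 3.69 A.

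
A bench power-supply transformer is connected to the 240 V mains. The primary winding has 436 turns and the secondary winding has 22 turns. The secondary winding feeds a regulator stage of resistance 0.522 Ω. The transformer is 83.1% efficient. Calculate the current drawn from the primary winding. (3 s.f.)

I_p ≈ 1.41 A

V_s = 240 × 22/436 = 12.110 V.
I_s = V_s/R = 12.110/0.522 = 23.199 A.
P_out = V_s I_s = 12.110 × 23.199 = 280.95 W.
P_in = P_out/η = 280.95/0.831 = 338.08 W.
I_p = P_in/V_p = 338.08/240 = 1.41 A.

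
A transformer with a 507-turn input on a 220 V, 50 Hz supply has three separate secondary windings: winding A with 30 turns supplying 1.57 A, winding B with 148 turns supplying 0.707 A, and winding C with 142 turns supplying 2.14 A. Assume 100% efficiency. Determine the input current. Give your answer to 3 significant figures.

V_A = 220 × 30/507 = 13.018 V; V_B = 220 × 148/507 = 64.221 V; V_C = 220 × 142/507 = 61.617 V.
P_out = V_A I_A + V_B I_B + V_C I_C = 13.018×1.57 + 64.221×0.707 + 61.617×2.14 = 20.438 + 45.404 + 131.86 = 197.70 W.
Ideal ⇒ P_in = P_out, so I_in = P_out/V_in = 197.70/220 = 0.899 A.

I_in ≈ 0.899 A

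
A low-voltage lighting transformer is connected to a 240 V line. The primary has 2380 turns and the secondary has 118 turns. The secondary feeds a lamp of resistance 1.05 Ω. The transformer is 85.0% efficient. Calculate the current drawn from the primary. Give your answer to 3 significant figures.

I_p ≈ 0.661 A

V_s = 240 × 118/2380 = 11.899 V.
I_s = V_s/R = 11.899/1.05 = 11.333 A.
P_out = V_s I_s = 11.899 × 11.333 = 134.85 W.
P_in = P_out/η = 134.85/0.850 = 158.64 W.
I_p = P_in/V_p = 158.64/240 = 0.661 A.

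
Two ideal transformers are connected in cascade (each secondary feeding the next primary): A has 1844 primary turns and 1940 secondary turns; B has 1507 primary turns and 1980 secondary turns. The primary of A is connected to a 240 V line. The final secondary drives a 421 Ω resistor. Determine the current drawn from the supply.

I_supply ≈ 1.09 A

Secondary of A: V = 240.00 × 1940/1844 = 252.49 V.
Secondary of B: V = 252.49 × 1980/1507 = 331.74 V.
I_load = 331.74/421 = 0.78799 A, so P_out = 331.74 × 0.78799 = 261.41 W.
All ideal ⇒ P_in = P_out, so I_supply = 261.41/240 = 1.09 A.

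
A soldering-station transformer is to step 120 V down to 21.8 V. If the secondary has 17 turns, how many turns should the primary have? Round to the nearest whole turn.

N_p = 94 turns

N_p/N_s = V_p/V_s, so N_p = 17 × 120/21.8 = 93.6 ≈ 94 turns.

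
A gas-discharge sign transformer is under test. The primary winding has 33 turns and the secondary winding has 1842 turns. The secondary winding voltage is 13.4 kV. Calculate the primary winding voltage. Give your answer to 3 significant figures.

V_p/V_s = N_p/N_s, so V_p = 13400 × 33/1842 = 240 V.

V_p ≈ 240 V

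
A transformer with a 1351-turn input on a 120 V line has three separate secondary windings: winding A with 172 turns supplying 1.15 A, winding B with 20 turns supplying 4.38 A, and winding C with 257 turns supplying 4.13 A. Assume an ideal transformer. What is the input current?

I_in ≈ 0.997 A

V_A = 120 × 172/1351 = 15.278 V; V_B = 120 × 20/1351 = 1.7765 V; V_C = 120 × 257/1351 = 22.828 V.
P_out = V_A I_A + V_B I_B + V_C I_C = 15.278×1.15 + 1.7765×4.38 + 22.828×4.13 = 17.569 + 7.7809 + 94.278 = 119.63 W.
Ideal ⇒ P_in = P_out, so I_in = P_out/V_in = 119.63/120 = 0.997 A.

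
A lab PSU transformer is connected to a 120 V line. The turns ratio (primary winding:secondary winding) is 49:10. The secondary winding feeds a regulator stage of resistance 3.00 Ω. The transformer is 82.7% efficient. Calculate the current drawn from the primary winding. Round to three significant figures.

I_p ≈ 2.01 A

V_s = 120 × 10/49 = 24.490 V.
I_s = V_s/R = 24.490/3.00 = 8.1633 A.
P_out = V_s I_s = 24.490 × 8.1633 = 199.92 W.
P_in = P_out/η = 199.92/0.827 = 241.74 W.
I_p = P_in/V_p = 241.74/120 = 2.01 A.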